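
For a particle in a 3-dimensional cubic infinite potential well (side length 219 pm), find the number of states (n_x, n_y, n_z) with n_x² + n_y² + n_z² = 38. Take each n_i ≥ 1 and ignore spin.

degeneracy = 9

The level has n_x² + n_y² + n_z² = 38. The ordered positive-integer solutions are (1, 1, 6), (1, 6, 1), (2, 3, 5), (2, 5, 3), (3, 2, 5), (3, 5, 2), (5, 2, 3), (5, 3, 2), (6, 1, 1).
That gives 9 states.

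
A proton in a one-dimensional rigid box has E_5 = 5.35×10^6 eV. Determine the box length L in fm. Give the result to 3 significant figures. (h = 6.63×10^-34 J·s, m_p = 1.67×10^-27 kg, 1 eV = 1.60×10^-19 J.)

From E_n = n²h²/(8m_pL²), L = n·h/√(8m_pE_n).
E_5 = 5.35×10^6 eV = 8.560×10^-13 J, so L = 5·6.63×10^-34/√(8·1.67×10^-27·8.560×10^-13) = 3.10×10^-14 m = 31.0 fm.

L = 31.0 fm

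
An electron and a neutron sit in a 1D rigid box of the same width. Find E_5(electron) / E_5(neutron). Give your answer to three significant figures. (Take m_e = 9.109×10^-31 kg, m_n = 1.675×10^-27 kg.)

E_n ∝ 1/m at fixed n and L, so the ratio is m_n/m_e = 1.675×10^-27/9.109×10^-31 = 1.84×10^3.

1.84×10^3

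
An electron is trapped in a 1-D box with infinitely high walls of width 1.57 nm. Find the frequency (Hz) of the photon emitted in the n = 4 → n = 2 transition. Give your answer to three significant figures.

f = 4.43×10^14 Hz

E_1 = h²/(8m_eL²) = 2.444×10^-20 J and ΔE = (4² − 2²)E_1 = 2.933×10^-19 J.
f = ΔE/h = 2.933×10^-19/6.626×10^-34 = 4.43×10^14 Hz.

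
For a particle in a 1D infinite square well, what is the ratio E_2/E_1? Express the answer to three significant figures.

4.00

E_n ∝ n², so E_2/E_1 = 2²/1² = 4/1 = 4.00.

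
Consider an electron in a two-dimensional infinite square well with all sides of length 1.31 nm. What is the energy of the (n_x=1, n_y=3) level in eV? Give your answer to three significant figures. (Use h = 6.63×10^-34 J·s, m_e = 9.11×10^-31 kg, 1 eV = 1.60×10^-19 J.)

For a 2D rectangular well E = (h²/8m_e)·Σ n_i²/L_i² = (6.63×10^-34)²/(8·9.11×10^-31) · [1²/(1.31 nm)² + 3²/(1.31 nm)²].
Evaluating gives E = 3.515×10^-19 J = 2.20 eV.

E = 2.20 eV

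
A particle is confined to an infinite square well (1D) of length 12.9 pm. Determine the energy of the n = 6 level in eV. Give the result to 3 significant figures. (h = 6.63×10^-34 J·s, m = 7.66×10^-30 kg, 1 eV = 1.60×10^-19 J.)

E_6 = 9.70×10^3 eV

For an infinite well E_n = n²h²/(8mL²), so E_1 = h²/(8mL²) = (6.63×10^-34)²/(8·7.66×10^-30·(1.29×10^-11 m)²) = 4.311×10^-17 J.
Then E_6 = 6²·E_1 = 36·4.311×10^-17 J = 1.552×10^-15 J.
Converting, E_6 = 1.552×10^-15 J / (1.60×10^-19 J/eV) = 9.70×10^3 eV.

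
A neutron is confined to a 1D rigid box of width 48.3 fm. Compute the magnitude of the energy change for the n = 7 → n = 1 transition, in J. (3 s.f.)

|ΔE| = 6.74×10^-13 J

E_1 = h²/(8m_nL²) = 1.404×10^-14 J.
|ΔE| = |7² − 1²|·E_1 = 48·1.404×10^-14 J = 6.74×10^-13 J.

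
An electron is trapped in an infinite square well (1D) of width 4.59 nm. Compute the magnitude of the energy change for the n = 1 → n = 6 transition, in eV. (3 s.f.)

|ΔE| = 0.625 eV

E_1 = h²/(8m_eL²) = 2.860×10^-21 J.
|ΔE| = |1² − 6²|·E_1 = 35·2.860×10^-21 J = 1.001×10^-19 J = 0.625 eV.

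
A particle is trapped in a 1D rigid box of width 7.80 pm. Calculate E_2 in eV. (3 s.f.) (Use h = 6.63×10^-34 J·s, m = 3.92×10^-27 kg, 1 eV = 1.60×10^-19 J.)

For an infinite well E_n = n²h²/(8mL²), so E_1 = h²/(8mL²) = (6.63×10^-34)²/(8·3.92×10^-27·(7.80×10^-12 m)²) = 2.304×10^-19 J.
Then E_2 = 2²·E_1 = 4·2.304×10^-19 J = 9.216×10^-19 J.
Converting, E_2 = 9.216×10^-19 J / (1.60×10^-19 J/eV) = 5.76 eV.

E_2 = 5.76 eV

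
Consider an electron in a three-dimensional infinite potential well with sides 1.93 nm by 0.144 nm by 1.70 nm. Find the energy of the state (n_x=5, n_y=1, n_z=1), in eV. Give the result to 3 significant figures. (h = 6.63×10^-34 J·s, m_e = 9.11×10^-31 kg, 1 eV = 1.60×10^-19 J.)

E = 20.8 eV

For a 3D rectangular well E = (h²/8m_e)·Σ n_i²/L_i² = (6.63×10^-34)²/(8·9.11×10^-31) · [5²/(1.93 nm)² + 1²/(0.144 nm)² + 1²/(1.70 nm)²].
Evaluating gives E = 3.334×10^-18 J = 20.8 eV.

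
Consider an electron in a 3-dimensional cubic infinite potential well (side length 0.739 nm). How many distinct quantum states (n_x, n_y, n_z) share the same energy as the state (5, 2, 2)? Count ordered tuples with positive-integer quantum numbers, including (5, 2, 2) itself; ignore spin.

The level has n_x² + n_y² + n_z² = 33. The ordered positive-integer solutions are (1, 4, 4), (2, 2, 5), (2, 5, 2), (4, 1, 4), (4, 4, 1), (5, 2, 2).
That gives 6 states.

degeneracy = 6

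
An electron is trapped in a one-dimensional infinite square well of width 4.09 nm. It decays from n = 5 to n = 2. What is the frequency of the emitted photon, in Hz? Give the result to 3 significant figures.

E_1 = h²/(8m_eL²) = 3.602×10^-21 J and ΔE = (5² − 2²)E_1 = 7.564×10^-20 J.
f = ΔE/h = 7.564×10^-20/6.626×10^-34 = 1.14×10^14 Hz.

f = 1.14×10^14 Hz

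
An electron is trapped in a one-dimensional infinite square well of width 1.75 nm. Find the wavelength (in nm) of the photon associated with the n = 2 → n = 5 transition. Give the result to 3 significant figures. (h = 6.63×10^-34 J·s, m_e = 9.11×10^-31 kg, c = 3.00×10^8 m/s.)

λ = 481 nm

E_1 = h²/(8m_eL²) = 1.969×10^-20 J, so ΔE = (5² − 2²)E_1 = 4.135×10^-19 J.
λ = hc/ΔE = (6.63×10^-34·3.00×10^8)/4.135×10^-19 = 4.81×10^-7 m = 481 nm.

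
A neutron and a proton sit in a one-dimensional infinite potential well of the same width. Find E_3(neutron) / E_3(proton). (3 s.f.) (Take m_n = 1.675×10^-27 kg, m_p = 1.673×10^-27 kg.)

0.999

E_n ∝ 1/m at fixed n and L, so the ratio is m_p/m_n = 1.673×10^-27/1.675×10^-27 = 0.999.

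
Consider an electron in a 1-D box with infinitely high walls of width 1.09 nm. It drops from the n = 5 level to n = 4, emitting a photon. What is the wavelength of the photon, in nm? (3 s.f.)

E_1 = h²/(8m_eL²) = 5.071×10^-20 J, so ΔE = (5² − 4²)E_1 = 4.564×10^-19 J.
λ = hc/ΔE = (6.626×10^-34·2.998×10^8)/4.564×10^-19 = 4.35×10^-7 m = 435 nm.

λ = 435 nm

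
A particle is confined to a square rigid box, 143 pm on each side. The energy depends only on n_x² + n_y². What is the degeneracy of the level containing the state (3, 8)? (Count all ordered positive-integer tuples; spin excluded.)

degeneracy = 2

The level has n_x² + n_y² = 73. The ordered positive-integer solutions are (3, 8), (8, 3).
That gives 2 states.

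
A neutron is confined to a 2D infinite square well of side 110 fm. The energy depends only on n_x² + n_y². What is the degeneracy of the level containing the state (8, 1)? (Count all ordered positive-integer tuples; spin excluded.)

The level has n_x² + n_y² = 65. The ordered positive-integer solutions are (1, 8), (4, 7), (7, 4), (8, 1).
That gives 4 states.

degeneracy = 4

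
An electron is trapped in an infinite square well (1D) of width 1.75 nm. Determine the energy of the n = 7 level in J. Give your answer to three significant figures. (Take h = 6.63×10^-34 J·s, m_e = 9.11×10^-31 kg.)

For an infinite well E_n = n²h²/(8m_eL²), so E_1 = h²/(8m_eL²) = (6.63×10^-34)²/(8·9.11×10^-31·(1.75×10^-9 m)²) = 1.969×10^-20 J.
Then E_7 = 7²·E_1 = 49·1.969×10^-20 J = 9.65×10^-19 J.

E_7 = 9.65×10^-19 J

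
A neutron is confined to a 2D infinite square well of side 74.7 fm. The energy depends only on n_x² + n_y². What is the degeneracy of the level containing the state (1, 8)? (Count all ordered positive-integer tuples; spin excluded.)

The level has n_x² + n_y² = 65. The ordered positive-integer solutions are (1, 8), (4, 7), (7, 4), (8, 1).
That gives 4 states.

degeneracy = 4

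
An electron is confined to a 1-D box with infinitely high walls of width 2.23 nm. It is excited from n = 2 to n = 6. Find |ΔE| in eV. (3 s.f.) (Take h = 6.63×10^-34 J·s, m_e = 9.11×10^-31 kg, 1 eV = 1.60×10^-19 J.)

|ΔE| = 2.43 eV

E_1 = h²/(8m_eL²) = 1.213×10^-20 J.
|ΔE| = |2² − 6²|·E_1 = 32·1.213×10^-20 J = 3.882×10^-19 J = 2.43 eV.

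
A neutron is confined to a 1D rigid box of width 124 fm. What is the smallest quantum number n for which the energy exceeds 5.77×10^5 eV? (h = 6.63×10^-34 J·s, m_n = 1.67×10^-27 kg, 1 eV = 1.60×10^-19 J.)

n = 7

E_1 = h²/(8m_nL²) = 2.140×10^-15 J = 1.338×10^4 eV.
Need n² > 5.77×10^5/1.338×10^4 = 43.12, i.e. n > 6.567.
The smallest integer satisfying this is n = 7.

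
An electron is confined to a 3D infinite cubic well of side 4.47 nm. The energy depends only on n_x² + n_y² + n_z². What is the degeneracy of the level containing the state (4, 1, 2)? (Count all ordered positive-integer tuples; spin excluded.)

degeneracy = 6

The level has n_x² + n_y² + n_z² = 21. The ordered positive-integer solutions are (1, 2, 4), (1, 4, 2), (2, 1, 4), (2, 4, 1), (4, 1, 2), (4, 2, 1).
That gives 6 states.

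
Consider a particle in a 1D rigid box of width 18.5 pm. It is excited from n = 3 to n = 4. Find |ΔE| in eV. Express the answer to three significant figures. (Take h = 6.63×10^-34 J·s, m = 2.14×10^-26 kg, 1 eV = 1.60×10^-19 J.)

|ΔE| = 0.328 eV

E_1 = h²/(8mL²) = 7.502×10^-21 J.
|ΔE| = |3² − 4²|·E_1 = 7·7.502×10^-21 J = 5.251×10^-20 J = 0.328 eV.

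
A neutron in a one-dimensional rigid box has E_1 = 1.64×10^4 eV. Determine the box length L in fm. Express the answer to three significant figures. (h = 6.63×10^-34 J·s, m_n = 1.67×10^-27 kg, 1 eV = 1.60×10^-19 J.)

L = 112 fm

From E_n = n²h²/(8m_nL²), L = n·h/√(8m_nE_n).
E_1 = 1.64×10^4 eV = 2.624×10^-15 J, so L = 1·6.63×10^-34/√(8·1.67×10^-27·2.624×10^-15) = 1.12×10^-13 m = 112 fm.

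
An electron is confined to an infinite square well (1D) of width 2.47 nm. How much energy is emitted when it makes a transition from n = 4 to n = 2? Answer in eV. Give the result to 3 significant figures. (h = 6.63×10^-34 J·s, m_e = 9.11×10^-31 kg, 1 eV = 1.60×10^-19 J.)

|ΔE| = 0.741 eV

E_1 = h²/(8m_eL²) = 9.886×10^-21 J.
|ΔE| = |4² − 2²|·E_1 = 12·9.886×10^-21 J = 1.186×10^-19 J = 0.741 eV.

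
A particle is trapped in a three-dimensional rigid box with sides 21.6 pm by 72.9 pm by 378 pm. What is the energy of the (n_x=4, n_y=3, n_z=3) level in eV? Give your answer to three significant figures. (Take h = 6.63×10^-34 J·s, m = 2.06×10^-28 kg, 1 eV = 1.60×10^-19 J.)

E = 60.1 eV

For a 3D rectangular well E = (h²/8m)·Σ n_i²/L_i² = (6.63×10^-34)²/(8·2.06×10^-28) · [4²/(21.6 pm)² + 3²/(72.9 pm)² + 3²/(378 pm)²].
Evaluating gives E = 9.616×10^-18 J = 60.1 eV.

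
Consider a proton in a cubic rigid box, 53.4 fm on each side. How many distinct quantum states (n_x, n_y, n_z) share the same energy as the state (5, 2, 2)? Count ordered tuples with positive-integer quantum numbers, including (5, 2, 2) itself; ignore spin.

The level has n_x² + n_y² + n_z² = 33. The ordered positive-integer solutions are (1, 4, 4), (2, 2, 5), (2, 5, 2), (4, 1, 4), (4, 4, 1), (5, 2, 2).
That gives 6 states.

degeneracy = 6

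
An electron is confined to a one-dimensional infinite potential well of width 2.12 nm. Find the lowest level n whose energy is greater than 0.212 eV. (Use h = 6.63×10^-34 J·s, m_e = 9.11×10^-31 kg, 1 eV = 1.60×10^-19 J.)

n = 2

E_1 = h²/(8m_eL²) = 1.342×10^-20 J = 0.08388 eV.
Need n² > 0.212/0.08388 = 2.527, i.e. n > 1.590.
The smallest integer satisfying this is n = 2.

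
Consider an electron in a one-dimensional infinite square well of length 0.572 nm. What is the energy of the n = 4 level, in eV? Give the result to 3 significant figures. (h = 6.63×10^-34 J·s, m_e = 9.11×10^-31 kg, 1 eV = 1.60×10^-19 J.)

For an infinite well E_n = n²h²/(8m_eL²), so E_1 = h²/(8m_eL²) = (6.63×10^-34)²/(8·9.11×10^-31·(5.72×10^-10 m)²) = 1.843×10^-19 J.
Then E_4 = 4²·E_1 = 16·1.843×10^-19 J = 2.949×10^-18 J.
Converting, E_4 = 2.949×10^-18 J / (1.60×10^-19 J/eV) = 18.4 eV.

E_4 = 18.4 eV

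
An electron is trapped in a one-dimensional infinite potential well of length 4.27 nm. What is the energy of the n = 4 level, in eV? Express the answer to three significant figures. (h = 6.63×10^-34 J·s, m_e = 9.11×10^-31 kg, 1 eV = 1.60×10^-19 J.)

For an infinite well E_n = n²h²/(8m_eL²), so E_1 = h²/(8m_eL²) = (6.63×10^-34)²/(8·9.11×10^-31·(4.27×10^-9 m)²) = 3.308×10^-21 J.
Then E_4 = 4²·E_1 = 16·3.308×10^-21 J = 5.293×10^-20 J.
Converting, E_4 = 5.293×10^-20 J / (1.60×10^-19 J/eV) = 0.331 eV.

E_4 = 0.331 eV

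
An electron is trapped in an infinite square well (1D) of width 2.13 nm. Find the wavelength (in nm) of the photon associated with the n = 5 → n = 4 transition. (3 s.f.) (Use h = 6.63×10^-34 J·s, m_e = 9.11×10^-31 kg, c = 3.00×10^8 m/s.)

E_1 = h²/(8m_eL²) = 1.329×10^-20 J, so ΔE = (5² − 4²)E_1 = 1.196×10^-19 J.
λ = hc/ΔE = (6.63×10^-34·3.00×10^8)/1.196×10^-19 = 1.66×10^-6 m = 1.66×10^3 nm.

λ = 1.66×10^3 nm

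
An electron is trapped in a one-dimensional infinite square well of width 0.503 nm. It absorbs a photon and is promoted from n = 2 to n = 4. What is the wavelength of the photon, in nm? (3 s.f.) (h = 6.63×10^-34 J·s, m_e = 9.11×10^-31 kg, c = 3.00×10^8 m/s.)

E_1 = h²/(8m_eL²) = 2.384×10^-19 J, so ΔE = (4² − 2²)E_1 = 2.861×10^-18 J.
λ = hc/ΔE = (6.63×10^-34·3.00×10^8)/2.861×10^-18 = 6.95×10^-8 m = 69.5 nm.

λ = 69.5 nm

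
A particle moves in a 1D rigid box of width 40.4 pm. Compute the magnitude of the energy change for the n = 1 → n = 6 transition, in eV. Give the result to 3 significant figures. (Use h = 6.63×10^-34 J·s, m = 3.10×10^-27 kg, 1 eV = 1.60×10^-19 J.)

|ΔE| = 2.38 eV

E_1 = h²/(8mL²) = 1.086×10^-20 J.
|ΔE| = |1² − 6²|·E_1 = 35·1.086×10^-20 J = 3.801×10^-19 J = 2.38 eV.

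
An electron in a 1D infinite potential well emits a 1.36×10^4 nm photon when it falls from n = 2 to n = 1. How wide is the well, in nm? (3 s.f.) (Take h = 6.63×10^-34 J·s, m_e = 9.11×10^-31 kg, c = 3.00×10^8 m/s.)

The photon carries ΔE = hc/λ = 6.63×10^-34·3.00×10^8/1.36×10^-5 m = 1.462×10^-20 J.
Since ΔE = (2² − 1²)E_1, E_1 = 4.873×10^-21 J, and L = h/√(8m_eE_1) = 3.52×10^-9 m = 3.52 nm.

L = 3.52 nm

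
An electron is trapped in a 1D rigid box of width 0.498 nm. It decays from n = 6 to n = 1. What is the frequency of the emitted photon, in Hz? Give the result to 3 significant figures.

f = 1.28×10^16 Hz

E_1 = h²/(8m_eL²) = 2.429×10^-19 J and ΔE = (6² − 1²)E_1 = 8.502×10^-18 J.
f = ΔE/h = 8.502×10^-18/6.626×10^-34 = 1.28×10^16 Hz.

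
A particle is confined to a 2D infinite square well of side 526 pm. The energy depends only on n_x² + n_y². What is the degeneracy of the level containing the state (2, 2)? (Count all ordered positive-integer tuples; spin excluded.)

The level has n_x² + n_y² = 8. The ordered positive-integer solutions are (2, 2).
That gives 1 state.

degeneracy = 1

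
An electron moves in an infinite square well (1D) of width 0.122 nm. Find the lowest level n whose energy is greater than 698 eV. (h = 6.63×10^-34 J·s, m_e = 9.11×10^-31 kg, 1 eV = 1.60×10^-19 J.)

E_1 = h²/(8m_eL²) = 4.052×10^-18 J = 25.32 eV.
Need n² > 698/25.32 = 27.57, i.e. n > 5.251.
The smallest integer satisfying this is n = 6.

n = 6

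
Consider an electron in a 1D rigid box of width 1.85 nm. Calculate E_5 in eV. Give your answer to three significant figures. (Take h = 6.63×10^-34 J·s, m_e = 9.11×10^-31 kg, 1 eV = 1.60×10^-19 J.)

E_5 = 2.75 eV

For an infinite well E_n = n²h²/(8m_eL²), so E_1 = h²/(8m_eL²) = (6.63×10^-34)²/(8·9.11×10^-31·(1.85×10^-9 m)²) = 1.762×10^-20 J.
Then E_5 = 5²·E_1 = 25·1.762×10^-20 J = 4.405×10^-19 J.
Converting, E_5 = 4.405×10^-19 J / (1.60×10^-19 J/eV) = 2.75 eV.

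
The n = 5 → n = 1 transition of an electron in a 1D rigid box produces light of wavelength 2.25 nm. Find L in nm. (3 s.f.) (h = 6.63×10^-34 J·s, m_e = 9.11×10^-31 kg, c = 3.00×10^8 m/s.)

L = 0.128 nm

The photon carries ΔE = hc/λ = 6.63×10^-34·3.00×10^8/2.25×10^-9 m = 8.840×10^-17 J.
Since ΔE = (5² − 1²)E_1, E_1 = 3.683×10^-18 J, and L = h/√(8m_eE_1) = 1.28×10^-10 m = 0.128 nm.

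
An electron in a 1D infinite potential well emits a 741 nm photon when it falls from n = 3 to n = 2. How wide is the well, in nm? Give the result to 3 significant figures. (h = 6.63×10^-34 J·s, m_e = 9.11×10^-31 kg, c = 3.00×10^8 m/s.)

L = 1.06 nm

The photon carries ΔE = hc/λ = 6.63×10^-34·3.00×10^8/7.41×10^-7 m = 2.684×10^-19 J.
Since ΔE = (3² − 2²)E_1, E_1 = 5.368×10^-20 J, and L = h/√(8m_eE_1) = 1.06×10^-9 m = 1.06 nm.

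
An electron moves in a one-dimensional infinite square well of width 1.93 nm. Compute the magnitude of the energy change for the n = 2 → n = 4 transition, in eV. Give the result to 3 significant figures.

|ΔE| = 1.21 eV

E_1 = h²/(8m_eL²) = 1.617×10^-20 J.
|ΔE| = |2² − 4²|·E_1 = 12·1.617×10^-20 J = 1.940×10^-19 J = 1.21 eV.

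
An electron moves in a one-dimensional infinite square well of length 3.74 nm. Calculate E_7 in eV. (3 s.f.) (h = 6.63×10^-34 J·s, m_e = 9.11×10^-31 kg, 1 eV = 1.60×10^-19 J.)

E_7 = 1.32 eV

For an infinite well E_n = n²h²/(8m_eL²), so E_1 = h²/(8m_eL²) = (6.63×10^-34)²/(8·9.11×10^-31·(3.74×10^-9 m)²) = 4.312×10^-21 J.
Then E_7 = 7²·E_1 = 49·4.312×10^-21 J = 2.113×10^-19 J.
Converting, E_7 = 2.113×10^-19 J / (1.60×10^-19 J/eV) = 1.32 eV.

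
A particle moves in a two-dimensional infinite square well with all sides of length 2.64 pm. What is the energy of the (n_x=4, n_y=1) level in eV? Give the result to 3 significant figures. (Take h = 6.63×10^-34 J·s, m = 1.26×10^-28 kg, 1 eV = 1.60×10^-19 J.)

E = 6.65×10^3 eV

For a 2D rectangular well E = (h²/8m)·Σ n_i²/L_i² = (6.63×10^-34)²/(8·1.26×10^-28) · [4²/(2.64 pm)² + 1²/(2.64 pm)²].
Evaluating gives E = 1.064×10^-15 J = 6.65×10^3 eV.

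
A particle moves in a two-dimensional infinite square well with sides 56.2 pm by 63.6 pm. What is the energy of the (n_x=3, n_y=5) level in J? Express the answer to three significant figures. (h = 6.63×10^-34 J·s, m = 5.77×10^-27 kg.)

E = 8.60×10^-20 J

For a 2D rectangular well E = (h²/8m)·Σ n_i²/L_i² = (6.63×10^-34)²/(8·5.77×10^-27) · [3²/(56.2 pm)² + 5²/(63.6 pm)²].
Evaluating gives E = 8.60×10^-20 J.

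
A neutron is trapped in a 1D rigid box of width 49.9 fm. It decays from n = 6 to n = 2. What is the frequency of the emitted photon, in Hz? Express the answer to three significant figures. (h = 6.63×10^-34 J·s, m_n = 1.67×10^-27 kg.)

E_1 = h²/(8m_nL²) = 1.321×10^-14 J and ΔE = (6² − 2²)E_1 = 4.227×10^-13 J.
f = ΔE/h = 4.227×10^-13/6.63×10^-34 = 6.38×10^20 Hz.

f = 6.38×10^20 Hz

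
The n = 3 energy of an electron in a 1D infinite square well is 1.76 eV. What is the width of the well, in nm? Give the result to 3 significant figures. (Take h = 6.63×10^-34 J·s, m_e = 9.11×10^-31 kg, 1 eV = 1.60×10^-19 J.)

From E_n = n²h²/(8m_eL²), L = n·h/√(8m_eE_n).
E_3 = 1.76 eV = 2.816×10^-19 J, so L = 3·6.63×10^-34/√(8·9.11×10^-31·2.816×10^-19) = 1.39×10^-9 m = 1.39 nm.

L = 1.39 nm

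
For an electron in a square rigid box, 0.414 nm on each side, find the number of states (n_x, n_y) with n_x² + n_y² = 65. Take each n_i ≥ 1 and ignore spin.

degeneracy = 4

The level has n_x² + n_y² = 65. The ordered positive-integer solutions are (1, 8), (4, 7), (7, 4), (8, 1).
That gives 4 states.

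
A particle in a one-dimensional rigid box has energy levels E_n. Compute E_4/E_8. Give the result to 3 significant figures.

E_n ∝ n², so E_4/E_8 = 4²/8² = 16/64 = 0.250.

0.250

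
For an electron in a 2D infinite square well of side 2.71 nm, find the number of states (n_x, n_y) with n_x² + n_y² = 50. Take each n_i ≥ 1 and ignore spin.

degeneracy = 3

The level has n_x² + n_y² = 50. The ordered positive-integer solutions are (1, 7), (5, 5), (7, 1).
That gives 3 states.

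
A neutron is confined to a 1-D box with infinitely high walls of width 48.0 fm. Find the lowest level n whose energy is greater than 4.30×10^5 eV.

E_1 = h²/(8m_nL²) = 1.422×10^-14 J = 8.876×10^4 eV.
Need n² > 4.30×10^5/8.876×10^4 = 4.845, i.e. n > 2.201.
The smallest integer satisfying this is n = 3.

n = 3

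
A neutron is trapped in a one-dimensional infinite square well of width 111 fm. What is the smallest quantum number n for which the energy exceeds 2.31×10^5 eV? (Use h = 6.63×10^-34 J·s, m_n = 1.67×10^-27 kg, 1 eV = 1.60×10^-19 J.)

E_1 = h²/(8m_nL²) = 2.670×10^-15 J = 1.669×10^4 eV.
Need n² > 2.31×10^5/1.669×10^4 = 13.84, i.e. n > 3.720.
The smallest integer satisfying this is n = 4.

n = 4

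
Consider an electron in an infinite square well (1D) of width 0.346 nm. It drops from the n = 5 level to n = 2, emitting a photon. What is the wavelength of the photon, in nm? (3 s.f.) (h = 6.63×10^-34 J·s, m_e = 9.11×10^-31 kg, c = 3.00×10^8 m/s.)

E_1 = h²/(8m_eL²) = 5.038×10^-19 J, so ΔE = (5² − 2²)E_1 = 1.058×10^-17 J.
λ = hc/ΔE = (6.63×10^-34·3.00×10^8)/1.058×10^-17 = 1.88×10^-8 m = 18.8 nm.

λ = 18.8 nm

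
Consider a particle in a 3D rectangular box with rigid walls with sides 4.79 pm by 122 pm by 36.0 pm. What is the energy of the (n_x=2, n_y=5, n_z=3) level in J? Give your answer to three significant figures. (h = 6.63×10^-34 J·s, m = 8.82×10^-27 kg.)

E = 1.14×10^-18 J

For a 3D rectangular well E = (h²/8m)·Σ n_i²/L_i² = (6.63×10^-34)²/(8·8.82×10^-27) · [2²/(4.79 pm)² + 5²/(122 pm)² + 3²/(36.0 pm)²].
Evaluating gives E = 1.14×10^-18 J.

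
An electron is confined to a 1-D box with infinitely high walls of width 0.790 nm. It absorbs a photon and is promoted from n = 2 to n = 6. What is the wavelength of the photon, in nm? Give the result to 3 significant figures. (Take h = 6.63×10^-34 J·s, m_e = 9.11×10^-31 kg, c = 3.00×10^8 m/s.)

λ = 64.3 nm

E_1 = h²/(8m_eL²) = 9.664×10^-20 J, so ΔE = (6² − 2²)E_1 = 3.092×10^-18 J.
λ = hc/ΔE = (6.63×10^-34·3.00×10^8)/3.092×10^-18 = 6.43×10^-8 m = 64.3 nm.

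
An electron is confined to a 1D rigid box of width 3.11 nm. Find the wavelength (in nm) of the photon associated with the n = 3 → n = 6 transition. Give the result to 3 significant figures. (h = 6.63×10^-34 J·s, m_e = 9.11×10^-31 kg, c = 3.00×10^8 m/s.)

E_1 = h²/(8m_eL²) = 6.236×10^-21 J, so ΔE = (6² − 3²)E_1 = 1.684×10^-19 J.
λ = hc/ΔE = (6.63×10^-34·3.00×10^8)/1.684×10^-19 = 1.18×10^-6 m = 1.18×10^3 nm.

λ = 1.18×10^3 nm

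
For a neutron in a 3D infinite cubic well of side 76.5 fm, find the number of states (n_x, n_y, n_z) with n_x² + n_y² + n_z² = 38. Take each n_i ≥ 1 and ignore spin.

The level has n_x² + n_y² + n_z² = 38. The ordered positive-integer solutions are (1, 1, 6), (1, 6, 1), (2, 3, 5), (2, 5, 3), (3, 2, 5), (3, 5, 2), (5, 2, 3), (5, 3, 2), (6, 1, 1).
That gives 9 states.

degeneracy = 9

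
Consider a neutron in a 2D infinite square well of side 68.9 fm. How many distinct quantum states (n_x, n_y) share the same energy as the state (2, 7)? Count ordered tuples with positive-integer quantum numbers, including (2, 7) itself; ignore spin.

degeneracy = 2

The level has n_x² + n_y² = 53. The ordered positive-integer solutions are (2, 7), (7, 2).
That gives 2 states.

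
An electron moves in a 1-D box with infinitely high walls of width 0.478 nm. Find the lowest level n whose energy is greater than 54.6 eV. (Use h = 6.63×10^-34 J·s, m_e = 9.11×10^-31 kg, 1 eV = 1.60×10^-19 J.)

n = 6

E_1 = h²/(8m_eL²) = 2.640×10^-19 J = 1.650 eV.
Need n² > 54.6/1.650 = 33.09, i.e. n > 5.752.
The smallest integer satisfying this is n = 6.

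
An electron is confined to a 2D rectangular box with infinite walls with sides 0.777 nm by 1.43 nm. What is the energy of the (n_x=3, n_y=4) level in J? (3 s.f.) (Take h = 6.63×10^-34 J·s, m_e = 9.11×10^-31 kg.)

E = 1.37×10^-18 J

For a 2D rectangular well E = (h²/8m_e)·Σ n_i²/L_i² = (6.63×10^-34)²/(8·9.11×10^-31) · [3²/(0.777 nm)² + 4²/(1.43 nm)²].
Evaluating gives E = 1.37×10^-18 J.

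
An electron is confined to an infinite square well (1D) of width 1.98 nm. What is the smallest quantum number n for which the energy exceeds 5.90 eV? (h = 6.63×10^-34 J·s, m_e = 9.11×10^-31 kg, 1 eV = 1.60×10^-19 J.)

n = 8

E_1 = h²/(8m_eL²) = 1.538×10^-20 J = 0.09613 eV.
Need n² > 5.90/0.09613 = 61.38, i.e. n > 7.835.
The smallest integer satisfying this is n = 8.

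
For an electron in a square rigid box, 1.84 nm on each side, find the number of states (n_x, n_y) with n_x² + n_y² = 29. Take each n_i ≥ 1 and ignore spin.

degeneracy = 2

The level has n_x² + n_y² = 29. The ordered positive-integer solutions are (2, 5), (5, 2).
That gives 2 states.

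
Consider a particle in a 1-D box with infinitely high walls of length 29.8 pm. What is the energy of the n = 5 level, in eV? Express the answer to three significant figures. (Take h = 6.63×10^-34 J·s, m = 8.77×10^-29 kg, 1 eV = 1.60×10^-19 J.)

For an infinite well E_n = n²h²/(8mL²), so E_1 = h²/(8mL²) = (6.63×10^-34)²/(8·8.77×10^-29·(2.98×10^-11 m)²) = 7.055×10^-19 J.
Then E_5 = 5²·E_1 = 25·7.055×10^-19 J = 1.764×10^-17 J.
Converting, E_5 = 1.764×10^-17 J / (1.60×10^-19 J/eV) = 110 eV.

E_5 = 110 eV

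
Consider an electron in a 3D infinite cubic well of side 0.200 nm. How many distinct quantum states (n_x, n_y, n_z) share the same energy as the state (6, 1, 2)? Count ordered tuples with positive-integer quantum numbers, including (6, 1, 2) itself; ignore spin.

degeneracy = 9

The level has n_x² + n_y² + n_z² = 41. The ordered positive-integer solutions are (1, 2, 6), (1, 6, 2), (2, 1, 6), (2, 6, 1), (3, 4, 4), (4, 3, 4), (4, 4, 3), (6, 1, 2), (6, 2, 1).
That gives 9 states.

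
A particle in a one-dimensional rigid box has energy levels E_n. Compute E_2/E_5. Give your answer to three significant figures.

0.160

E_n ∝ n², so E_2/E_5 = 2²/5² = 4/25 = 0.160.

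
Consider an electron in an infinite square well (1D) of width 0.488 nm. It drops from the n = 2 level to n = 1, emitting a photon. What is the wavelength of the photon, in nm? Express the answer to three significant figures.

λ = 262 nm

E_1 = h²/(8m_eL²) = 2.530×10^-19 J, so ΔE = (2² − 1²)E_1 = 7.590×10^-19 J.
λ = hc/ΔE = (6.626×10^-34·2.998×10^8)/7.590×10^-19 = 2.62×10^-7 m = 262 nm.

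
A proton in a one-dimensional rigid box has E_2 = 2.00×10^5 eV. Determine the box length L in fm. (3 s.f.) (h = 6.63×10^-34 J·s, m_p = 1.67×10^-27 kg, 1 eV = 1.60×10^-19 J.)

L = 64.1 fm

From E_n = n²h²/(8m_pL²), L = n·h/√(8m_pE_n).
E_2 = 2.00×10^5 eV = 3.200×10^-14 J, so L = 2·6.63×10^-34/√(8·1.67×10^-27·3.200×10^-14) = 6.41×10^-14 m = 64.1 fm.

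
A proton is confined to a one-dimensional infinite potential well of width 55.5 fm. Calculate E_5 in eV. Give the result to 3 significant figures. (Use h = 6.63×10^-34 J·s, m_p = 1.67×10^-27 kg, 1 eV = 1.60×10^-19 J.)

For an infinite well E_n = n²h²/(8m_pL²), so E_1 = h²/(8m_pL²) = (6.63×10^-34)²/(8·1.67×10^-27·(5.55×10^-14 m)²) = 1.068×10^-14 J.
Then E_5 = 5²·E_1 = 25·1.068×10^-14 J = 2.670×10^-13 J.
Converting, E_5 = 2.670×10^-13 J / (1.60×10^-19 J/eV) = 1.67×10^6 eV.

E_5 = 1.67×10^6 eV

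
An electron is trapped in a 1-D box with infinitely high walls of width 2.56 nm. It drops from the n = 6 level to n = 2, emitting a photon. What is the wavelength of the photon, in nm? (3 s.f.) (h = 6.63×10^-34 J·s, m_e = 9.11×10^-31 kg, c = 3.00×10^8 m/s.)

E_1 = h²/(8m_eL²) = 9.203×10^-21 J, so ΔE = (6² − 2²)E_1 = 2.945×10^-19 J.
λ = hc/ΔE = (6.63×10^-34·3.00×10^8)/2.945×10^-19 = 6.75×10^-7 m = 675 nm.

λ = 675 nm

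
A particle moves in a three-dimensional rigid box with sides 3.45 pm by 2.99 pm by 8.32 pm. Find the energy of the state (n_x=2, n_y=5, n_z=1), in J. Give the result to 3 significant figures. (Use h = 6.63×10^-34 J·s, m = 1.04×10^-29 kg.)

For a 3D rectangular well E = (h²/8m)·Σ n_i²/L_i² = (6.63×10^-34)²/(8·1.04×10^-29) · [2²/(3.45 pm)² + 5²/(2.99 pm)² + 1²/(8.32 pm)²].
Evaluating gives E = 1.66×10^-14 J.

E = 1.66×10^-14 J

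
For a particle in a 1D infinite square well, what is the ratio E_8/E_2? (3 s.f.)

16.0

E_n ∝ n², so E_8/E_2 = 8²/2² = 64/4 = 16.0.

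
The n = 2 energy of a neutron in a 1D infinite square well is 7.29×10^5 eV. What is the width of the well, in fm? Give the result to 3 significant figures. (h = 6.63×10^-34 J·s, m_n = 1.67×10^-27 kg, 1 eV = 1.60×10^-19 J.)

L = 33.6 fm

From E_n = n²h²/(8m_nL²), L = n·h/√(8m_nE_n).
E_2 = 7.29×10^5 eV = 1.166×10^-13 J, so L = 2·6.63×10^-34/√(8·1.67×10^-27·1.166×10^-13) = 3.36×10^-14 m = 33.6 fm.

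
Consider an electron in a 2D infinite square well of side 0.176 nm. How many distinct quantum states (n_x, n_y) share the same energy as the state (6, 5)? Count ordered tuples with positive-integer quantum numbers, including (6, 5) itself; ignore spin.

degeneracy = 2

The level has n_x² + n_y² = 61. The ordered positive-integer solutions are (5, 6), (6, 5).
That gives 2 states.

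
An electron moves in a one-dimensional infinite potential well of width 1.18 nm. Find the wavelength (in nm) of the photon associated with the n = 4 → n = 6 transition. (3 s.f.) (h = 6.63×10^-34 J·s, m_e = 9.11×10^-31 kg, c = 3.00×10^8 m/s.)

λ = 230 nm

E_1 = h²/(8m_eL²) = 4.332×10^-20 J, so ΔE = (6² − 4²)E_1 = 8.664×10^-19 J.
λ = hc/ΔE = (6.63×10^-34·3.00×10^8)/8.664×10^-19 = 2.30×10^-7 m = 230 nm.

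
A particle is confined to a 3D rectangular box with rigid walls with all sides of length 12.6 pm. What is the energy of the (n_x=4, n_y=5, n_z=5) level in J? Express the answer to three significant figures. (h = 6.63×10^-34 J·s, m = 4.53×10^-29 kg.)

E = 5.04×10^-16 J

For a 3D rectangular well E = (h²/8m)·Σ n_i²/L_i² = (6.63×10^-34)²/(8·4.53×10^-29) · [4²/(12.6 pm)² + 5²/(12.6 pm)² + 5²/(12.6 pm)²].
Evaluating gives E = 5.04×10^-16 J.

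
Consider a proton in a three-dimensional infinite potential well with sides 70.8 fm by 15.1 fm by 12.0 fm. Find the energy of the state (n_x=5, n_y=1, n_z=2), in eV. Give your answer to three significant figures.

E = 7.61×10^6 eV

For a 3D rectangular well E = (h²/8m_p)·Σ n_i²/L_i² = (6.626×10^-34)²/(8·1.673×10^-27) · [5²/(70.8 fm)² + 1²/(15.1 fm)² + 2²/(12.0 fm)²].
Evaluating gives E = 1.219×10^-12 J = 7.61×10^6 eV.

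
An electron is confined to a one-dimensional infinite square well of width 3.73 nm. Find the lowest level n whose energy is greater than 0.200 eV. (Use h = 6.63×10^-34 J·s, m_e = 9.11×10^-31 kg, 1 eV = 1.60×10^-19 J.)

E_1 = h²/(8m_eL²) = 4.335×10^-21 J = 0.02709 eV.
Need n² > 0.200/0.02709 = 7.383, i.e. n > 2.717.
The smallest integer satisfying this is n = 3.

n = 3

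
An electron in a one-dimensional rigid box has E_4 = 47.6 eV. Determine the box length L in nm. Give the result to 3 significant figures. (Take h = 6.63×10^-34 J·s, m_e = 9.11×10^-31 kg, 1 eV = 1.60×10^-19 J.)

From E_n = n²h²/(8m_eL²), L = n·h/√(8m_eE_n).
E_4 = 47.6 eV = 7.616×10^-18 J, so L = 4·6.63×10^-34/√(8·9.11×10^-31·7.616×10^-18) = 3.56×10^-10 m = 0.356 nm.

L = 0.356 nm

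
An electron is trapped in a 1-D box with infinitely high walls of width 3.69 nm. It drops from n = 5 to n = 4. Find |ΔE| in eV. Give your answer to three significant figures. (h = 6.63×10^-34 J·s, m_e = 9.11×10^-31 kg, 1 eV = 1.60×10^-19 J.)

|ΔE| = 0.249 eV

E_1 = h²/(8m_eL²) = 4.430×10^-21 J.
|ΔE| = |5² − 4²|·E_1 = 9·4.430×10^-21 J = 3.987×10^-20 J = 0.249 eV.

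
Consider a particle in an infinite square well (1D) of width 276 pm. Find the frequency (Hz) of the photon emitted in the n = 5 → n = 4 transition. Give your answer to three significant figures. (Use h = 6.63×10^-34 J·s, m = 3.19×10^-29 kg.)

f = 3.07×10^14 Hz

E_1 = h²/(8mL²) = 2.261×10^-20 J and ΔE = (5² − 4²)E_1 = 2.035×10^-19 J.
f = ΔE/h = 2.035×10^-19/6.63×10^-34 = 3.07×10^14 Hz.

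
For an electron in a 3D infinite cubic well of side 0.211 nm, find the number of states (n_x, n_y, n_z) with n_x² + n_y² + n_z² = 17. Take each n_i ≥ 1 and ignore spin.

The level has n_x² + n_y² + n_z² = 17. The ordered positive-integer solutions are (2, 2, 3), (2, 3, 2), (3, 2, 2).
That gives 3 states.

degeneracy = 3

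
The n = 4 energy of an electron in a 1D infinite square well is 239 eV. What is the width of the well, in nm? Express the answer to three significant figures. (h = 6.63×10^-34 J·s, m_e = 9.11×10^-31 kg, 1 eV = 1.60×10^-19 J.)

L = 0.159 nm

From E_n = n²h²/(8m_eL²), L = n·h/√(8m_eE_n).
E_4 = 239 eV = 3.824×10^-17 J, so L = 4·6.63×10^-34/√(8·9.11×10^-31·3.824×10^-17) = 1.59×10^-10 m = 0.159 nm.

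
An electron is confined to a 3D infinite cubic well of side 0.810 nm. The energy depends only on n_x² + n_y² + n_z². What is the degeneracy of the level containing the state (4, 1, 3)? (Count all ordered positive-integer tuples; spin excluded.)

degeneracy = 6

The level has n_x² + n_y² + n_z² = 26. The ordered positive-integer solutions are (1, 3, 4), (1, 4, 3), (3, 1, 4), (3, 4, 1), (4, 1, 3), (4, 3, 1).
That gives 6 states.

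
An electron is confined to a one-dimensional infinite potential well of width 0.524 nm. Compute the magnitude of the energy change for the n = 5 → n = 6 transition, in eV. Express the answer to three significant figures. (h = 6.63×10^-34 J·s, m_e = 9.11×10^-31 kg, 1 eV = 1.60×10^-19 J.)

|ΔE| = 15.1 eV

E_1 = h²/(8m_eL²) = 2.197×10^-19 J.
|ΔE| = |5² − 6²|·E_1 = 11·2.197×10^-19 J = 2.417×10^-18 J = 15.1 eV.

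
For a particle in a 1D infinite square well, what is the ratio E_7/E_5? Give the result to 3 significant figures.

1.96

E_n ∝ n², so E_7/E_5 = 7²/5² = 49/25 = 1.96.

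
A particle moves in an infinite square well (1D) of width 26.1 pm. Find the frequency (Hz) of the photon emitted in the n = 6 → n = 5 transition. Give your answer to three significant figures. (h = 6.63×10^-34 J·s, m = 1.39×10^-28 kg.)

f = 9.63×10^15 Hz

E_1 = h²/(8mL²) = 5.803×10^-19 J and ΔE = (6² − 5²)E_1 = 6.383×10^-18 J.
f = ΔE/h = 6.383×10^-18/6.63×10^-34 = 9.63×10^15 Hz.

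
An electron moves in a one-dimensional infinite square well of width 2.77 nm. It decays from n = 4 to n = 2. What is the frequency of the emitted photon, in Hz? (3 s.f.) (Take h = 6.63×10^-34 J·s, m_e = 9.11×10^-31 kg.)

E_1 = h²/(8m_eL²) = 7.861×10^-21 J and ΔE = (4² − 2²)E_1 = 9.433×10^-20 J.
f = ΔE/h = 9.433×10^-20/6.63×10^-34 = 1.42×10^14 Hz.

f = 1.42×10^14 Hz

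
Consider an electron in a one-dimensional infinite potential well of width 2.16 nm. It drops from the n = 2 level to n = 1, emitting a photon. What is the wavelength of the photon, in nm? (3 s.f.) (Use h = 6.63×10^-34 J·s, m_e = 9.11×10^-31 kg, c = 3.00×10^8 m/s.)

E_1 = h²/(8m_eL²) = 1.293×10^-20 J, so ΔE = (2² − 1²)E_1 = 3.879×10^-20 J.
λ = hc/ΔE = (6.63×10^-34·3.00×10^8)/3.879×10^-20 = 5.13×10^-6 m = 5.13×10^3 nm.

λ = 5.13×10^3 nm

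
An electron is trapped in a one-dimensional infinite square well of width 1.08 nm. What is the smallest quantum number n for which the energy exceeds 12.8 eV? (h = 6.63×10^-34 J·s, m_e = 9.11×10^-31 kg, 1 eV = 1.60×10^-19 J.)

E_1 = h²/(8m_eL²) = 5.171×10^-20 J = 0.3232 eV.
Need n² > 12.8/0.3232 = 39.60, i.e. n > 6.293.
The smallest integer satisfying this is n = 7.

n = 7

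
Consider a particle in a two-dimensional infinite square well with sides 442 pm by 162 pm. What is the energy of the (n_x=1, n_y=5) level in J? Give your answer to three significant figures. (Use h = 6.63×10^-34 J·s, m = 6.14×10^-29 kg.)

E = 8.57×10^-19 J

For a 2D rectangular well E = (h²/8m)·Σ n_i²/L_i² = (6.63×10^-34)²/(8·6.14×10^-29) · [1²/(442 pm)² + 5²/(162 pm)²].
Evaluating gives E = 8.57×10^-19 J.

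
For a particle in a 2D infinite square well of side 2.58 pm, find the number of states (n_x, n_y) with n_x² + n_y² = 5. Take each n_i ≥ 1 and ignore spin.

degeneracy = 2

The level has n_x² + n_y² = 5. The ordered positive-integer solutions are (1, 2), (2, 1).
That gives 2 states.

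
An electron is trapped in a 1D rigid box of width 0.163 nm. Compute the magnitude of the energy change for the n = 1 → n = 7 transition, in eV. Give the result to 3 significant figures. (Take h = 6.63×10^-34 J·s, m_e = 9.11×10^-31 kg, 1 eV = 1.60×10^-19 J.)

E_1 = h²/(8m_eL²) = 2.270×10^-18 J.
|ΔE| = |1² − 7²|·E_1 = 48·2.270×10^-18 J = 1.090×10^-16 J = 681 eV.

|ΔE| = 681 eV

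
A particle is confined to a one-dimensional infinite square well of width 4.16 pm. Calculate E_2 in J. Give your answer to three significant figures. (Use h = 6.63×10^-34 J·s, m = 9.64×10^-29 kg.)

E_2 = 1.32×10^-16 J

For an infinite well E_n = n²h²/(8mL²), so E_1 = h²/(8mL²) = (6.63×10^-34)²/(8·9.64×10^-29·(4.16×10^-12 m)²) = 3.294×10^-17 J.
Then E_2 = 2²·E_1 = 4·3.294×10^-17 J = 1.32×10^-16 J.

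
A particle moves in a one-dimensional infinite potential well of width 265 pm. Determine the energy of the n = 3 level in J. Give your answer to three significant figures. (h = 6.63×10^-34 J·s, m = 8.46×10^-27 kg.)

For an infinite well E_n = n²h²/(8mL²), so E_1 = h²/(8mL²) = (6.63×10^-34)²/(8·8.46×10^-27·(2.65×10^-10 m)²) = 9.249×10^-23 J.
Then E_3 = 3²·E_1 = 9·9.249×10^-23 J = 8.32×10^-22 J.

E_3 = 8.32×10^-22 J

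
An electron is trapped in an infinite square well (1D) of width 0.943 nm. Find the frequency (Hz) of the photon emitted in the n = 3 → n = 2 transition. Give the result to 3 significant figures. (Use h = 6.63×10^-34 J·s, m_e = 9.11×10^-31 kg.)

f = 5.12×10^14 Hz

E_1 = h²/(8m_eL²) = 6.783×10^-20 J and ΔE = (3² − 2²)E_1 = 3.392×10^-19 J.
f = ΔE/h = 3.392×10^-19/6.63×10^-34 = 5.12×10^14 Hz.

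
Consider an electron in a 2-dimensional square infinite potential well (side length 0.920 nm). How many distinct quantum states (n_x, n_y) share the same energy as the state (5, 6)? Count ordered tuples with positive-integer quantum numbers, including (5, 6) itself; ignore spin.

The level has n_x² + n_y² = 61. The ordered positive-integer solutions are (5, 6), (6, 5).
That gives 2 states.

degeneracy = 2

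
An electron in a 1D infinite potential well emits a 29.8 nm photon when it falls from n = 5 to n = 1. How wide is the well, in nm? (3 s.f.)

L = 0.466 nm

The photon carries ΔE = hc/λ = 6.626×10^-34·2.998×10^8/2.98×10^-8 m = 6.666×10^-18 J.
Since ΔE = (5² − 1²)E_1, E_1 = 2.777×10^-19 J, and L = h/√(8m_eE_1) = 4.66×10^-10 m = 0.466 nm.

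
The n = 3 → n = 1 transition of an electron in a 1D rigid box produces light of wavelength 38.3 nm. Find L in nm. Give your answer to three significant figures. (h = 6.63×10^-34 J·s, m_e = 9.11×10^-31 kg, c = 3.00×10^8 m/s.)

The photon carries ΔE = hc/λ = 6.63×10^-34·3.00×10^8/3.83×10^-8 m = 5.193×10^-18 J.
Since ΔE = (3² − 1²)E_1, E_1 = 6.491×10^-19 J, and L = h/√(8m_eE_1) = 3.05×10^-10 m = 0.305 nm.

L = 0.305 nm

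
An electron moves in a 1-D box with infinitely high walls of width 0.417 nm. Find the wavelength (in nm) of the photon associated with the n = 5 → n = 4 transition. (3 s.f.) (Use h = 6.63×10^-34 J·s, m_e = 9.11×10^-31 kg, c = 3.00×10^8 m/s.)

E_1 = h²/(8m_eL²) = 3.469×10^-19 J, so ΔE = (5² − 4²)E_1 = 3.122×10^-18 J.
λ = hc/ΔE = (6.63×10^-34·3.00×10^8)/3.122×10^-18 = 6.37×10^-8 m = 63.7 nm.

λ = 63.7 nm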